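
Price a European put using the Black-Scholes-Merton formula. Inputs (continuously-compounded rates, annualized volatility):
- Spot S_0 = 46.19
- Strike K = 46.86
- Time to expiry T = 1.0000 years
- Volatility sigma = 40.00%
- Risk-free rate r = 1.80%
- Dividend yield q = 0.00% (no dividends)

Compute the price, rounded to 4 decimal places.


Answer: Price = 7.2262

Derivation:
d1 = (ln(S/K) + (r - q + 0.5*sigma^2) * T) / (sigma * sqrt(T)) = 0.20899723
d2 = d1 - sigma * sqrt(T) = -0.19100277
exp(-rT) = 0.98216103; exp(-qT) = 1.00000000
P = K * exp(-rT) * N(-d2) - S_0 * exp(-qT) * N(-d1)
N(-d1) = 0.41722520; N(-d2) = 0.57573829
P = 46.8600 * 0.98216103 * 0.57573829 - 46.1900 * 1.00000000 * 0.41722520 = 7.2262


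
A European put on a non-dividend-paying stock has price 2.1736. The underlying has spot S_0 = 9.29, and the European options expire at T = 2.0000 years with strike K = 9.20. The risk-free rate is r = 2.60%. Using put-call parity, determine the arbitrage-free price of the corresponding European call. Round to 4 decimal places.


Put-call parity: C - P = S_0 * exp(-qT) - K * exp(-rT).
S_0 * exp(-qT) = 9.2900 * 1.00000000 = 9.29000000
K * exp(-rT) = 9.2000 * 0.94932887 = 8.73382557
C = P + S*exp(-qT) - K*exp(-rT)
C = 2.1736 + 9.29000000 - 8.73382557 = 2.7298

Answer: Call price = 2.7298


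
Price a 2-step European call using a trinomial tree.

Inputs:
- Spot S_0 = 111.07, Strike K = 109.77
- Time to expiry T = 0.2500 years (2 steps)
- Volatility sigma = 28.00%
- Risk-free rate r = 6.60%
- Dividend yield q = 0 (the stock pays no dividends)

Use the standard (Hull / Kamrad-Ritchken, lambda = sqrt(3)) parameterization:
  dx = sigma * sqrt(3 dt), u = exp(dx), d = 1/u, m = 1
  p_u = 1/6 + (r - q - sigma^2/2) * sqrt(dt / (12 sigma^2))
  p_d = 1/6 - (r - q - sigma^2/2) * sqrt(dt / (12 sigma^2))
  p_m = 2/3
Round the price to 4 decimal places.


dt = T/N = 0.125000; dx = sigma*sqrt(3*dt) = 0.171464
u = exp(dx) = 1.187042; d = 1/u = 0.842430
p_u = 0.176435, p_m = 0.666667, p_d = 0.156898
Discount per step: exp(-r*dt) = 0.991784
Stock lattice S(k, j) with j the centered position index:
  k=0: S(0,+0) = 111.0700
  k=1: S(1,-1) = 93.5687; S(1,+0) = 111.0700; S(1,+1) = 131.8447
  k=2: S(2,-2) = 78.8251; S(2,-1) = 93.5687; S(2,+0) = 111.0700; S(2,+1) = 131.8447; S(2,+2) = 156.5052
Terminal payoffs V(N, j) = max(S_T - K, 0):
  V(2,-2) = 0.000000; V(2,-1) = 0.000000; V(2,+0) = 1.300000; V(2,+1) = 22.074726; V(2,+2) = 46.735194
Backward induction: V(k, j) = exp(-r*dt) * [p_u * V(k+1, j+1) + p_m * V(k+1, j) + p_d * V(k+1, j-1)]
  V(1,-1) = exp(-r*dt) * [p_u*1.300000 + p_m*0.000000 + p_d*0.000000] = 0.227482
  V(1,+0) = exp(-r*dt) * [p_u*22.074726 + p_m*1.300000 + p_d*0.000000] = 4.722311
  V(1,+1) = exp(-r*dt) * [p_u*46.735194 + p_m*22.074726 + p_d*1.300000] = 22.975862
  V(0,+0) = exp(-r*dt) * [p_u*22.975862 + p_m*4.722311 + p_d*0.227482] = 7.178191

Answer: Price = V(0,0) = 7.1782


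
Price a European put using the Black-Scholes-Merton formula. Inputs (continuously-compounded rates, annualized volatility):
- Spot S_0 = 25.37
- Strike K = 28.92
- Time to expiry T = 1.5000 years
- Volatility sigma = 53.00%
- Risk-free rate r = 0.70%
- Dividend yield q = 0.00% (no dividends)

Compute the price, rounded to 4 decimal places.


d1 = (ln(S/K) + (r - q + 0.5*sigma^2) * T) / (sigma * sqrt(T)) = 0.13897230
d2 = d1 - sigma * sqrt(T) = -0.51014248
exp(-rT) = 0.98955493; exp(-qT) = 1.00000000
P = K * exp(-rT) * N(-d2) - S_0 * exp(-qT) * N(-d1)
N(-d1) = 0.44473602; N(-d2) = 0.69502418
P = 28.9200 * 0.98955493 * 0.69502418 - 25.3700 * 1.00000000 * 0.44473602 = 8.6072

Answer: Price = 8.6072


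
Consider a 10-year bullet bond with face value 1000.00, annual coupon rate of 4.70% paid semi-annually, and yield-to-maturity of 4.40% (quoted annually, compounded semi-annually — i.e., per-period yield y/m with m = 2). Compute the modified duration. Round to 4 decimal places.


Coupon per period c = face * coupon_rate / m = 23.500000
Periods per year m = 2; per-period yield y/m = 0.022000
Number of cashflows N = 20
Cashflows (t years, CF_t, discount factor 1/(1+y/m)^(m*t), PV):
  t = 0.5000: CF_t = 23.500000, DF = 0.978474, PV = 22.994129
  t = 1.0000: CF_t = 23.500000, DF = 0.957411, PV = 22.499148
  t = 1.5000: CF_t = 23.500000, DF = 0.936801, PV = 22.014822
  t = 2.0000: CF_t = 23.500000, DF = 0.916635, PV = 21.540922
  t = 2.5000: CF_t = 23.500000, DF = 0.896903, PV = 21.077223
  t = 3.0000: CF_t = 23.500000, DF = 0.877596, PV = 20.623506
  t = 3.5000: CF_t = 23.500000, DF = 0.858704, PV = 20.179555
  t = 4.0000: CF_t = 23.500000, DF = 0.840220, PV = 19.745162
  t = 4.5000: CF_t = 23.500000, DF = 0.822133, PV = 19.320119
  t = 5.0000: CF_t = 23.500000, DF = 0.804435, PV = 18.904226
  t = 5.5000: CF_t = 23.500000, DF = 0.787119, PV = 18.497286
  t = 6.0000: CF_t = 23.500000, DF = 0.770175, PV = 18.099106
  t = 6.5000: CF_t = 23.500000, DF = 0.753596, PV = 17.709497
  t = 7.0000: CF_t = 23.500000, DF = 0.737373, PV = 17.328275
  t = 7.5000: CF_t = 23.500000, DF = 0.721500, PV = 16.955259
  t = 8.0000: CF_t = 23.500000, DF = 0.705969, PV = 16.590273
  t = 8.5000: CF_t = 23.500000, DF = 0.690772, PV = 16.233144
  t = 9.0000: CF_t = 23.500000, DF = 0.675902, PV = 15.883702
  t = 9.5000: CF_t = 23.500000, DF = 0.661352, PV = 15.541783
  t = 10.0000: CF_t = 1023.500000, DF = 0.647116, PV = 662.323144
Price P = sum_t PV_t = 1024.060278
First compute Macaulay numerator sum_t t * PV_t:
  t * PV_t at t = 0.5000: 11.497065
  t * PV_t at t = 1.0000: 22.499148
  t * PV_t at t = 1.5000: 33.022233
  t * PV_t at t = 2.0000: 43.081843
  t * PV_t at t = 2.5000: 52.693057
  t * PV_t at t = 3.0000: 61.870517
  t * PV_t at t = 3.5000: 70.628444
  t * PV_t at t = 4.0000: 78.980647
  t * PV_t at t = 4.5000: 86.940536
  t * PV_t at t = 5.0000: 94.521131
  t * PV_t at t = 5.5000: 101.735072
  t * PV_t at t = 6.0000: 108.594633
  t * PV_t at t = 6.5000: 115.111728
  t * PV_t at t = 7.0000: 121.297922
  t * PV_t at t = 7.5000: 127.164442
  t * PV_t at t = 8.0000: 132.722183
  t * PV_t at t = 8.5000: 137.981722
  t * PV_t at t = 9.0000: 142.953320
  t * PV_t at t = 9.5000: 147.646939
  t * PV_t at t = 10.0000: 6623.231438
Macaulay duration D = 8314.174018 / 1024.060278 = 8.118833
Modified duration = D / (1 + y/m) = 8.118833 / (1 + 0.022000) = 7.944063

Answer: Modified duration = 7.9441


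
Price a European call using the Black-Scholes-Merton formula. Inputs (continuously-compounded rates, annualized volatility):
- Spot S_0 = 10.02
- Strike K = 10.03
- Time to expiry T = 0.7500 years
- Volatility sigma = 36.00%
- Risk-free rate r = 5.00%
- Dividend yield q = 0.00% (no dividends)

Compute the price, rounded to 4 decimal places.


d1 = (ln(S/K) + (r - q + 0.5*sigma^2) * T) / (sigma * sqrt(T)) = 0.27296638
d2 = d1 - sigma * sqrt(T) = -0.03880277
exp(-rT) = 0.96319442; exp(-qT) = 1.00000000
C = S_0 * exp(-qT) * N(d1) - K * exp(-rT) * N(d2)
N(d1) = 0.60756047; N(d2) = 0.48452382
C = 10.0200 * 1.00000000 * 0.60756047 - 10.0300 * 0.96319442 * 0.48452382 = 1.4068

Answer: Price = 1.4068


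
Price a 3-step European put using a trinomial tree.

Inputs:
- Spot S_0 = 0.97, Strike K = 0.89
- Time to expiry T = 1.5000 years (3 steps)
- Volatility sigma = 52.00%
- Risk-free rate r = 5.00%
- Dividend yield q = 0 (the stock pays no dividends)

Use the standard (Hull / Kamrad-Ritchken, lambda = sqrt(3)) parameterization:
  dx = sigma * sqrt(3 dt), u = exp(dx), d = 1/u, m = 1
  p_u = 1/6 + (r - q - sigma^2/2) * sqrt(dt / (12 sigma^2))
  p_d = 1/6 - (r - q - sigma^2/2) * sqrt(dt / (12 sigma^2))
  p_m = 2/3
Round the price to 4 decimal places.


Answer: Price = V(0,0) = 0.1504

Derivation:
dt = T/N = 0.500000; dx = sigma*sqrt(3*dt) = 0.636867
u = exp(dx) = 1.890549; d = 1/u = 0.528947
p_u = 0.133222, p_m = 0.666667, p_d = 0.200112
Discount per step: exp(-r*dt) = 0.975310
Stock lattice S(k, j) with j the centered position index:
  k=0: S(0,+0) = 0.9700
  k=1: S(1,-1) = 0.5131; S(1,+0) = 0.9700; S(1,+1) = 1.8338
  k=2: S(2,-2) = 0.2714; S(2,-1) = 0.5131; S(2,+0) = 0.9700; S(2,+1) = 1.8338; S(2,+2) = 3.4670
  k=3: S(3,-3) = 0.1436; S(3,-2) = 0.2714; S(3,-1) = 0.5131; S(3,+0) = 0.9700; S(3,+1) = 1.8338; S(3,+2) = 3.4670; S(3,+3) = 6.5544
Terminal payoffs V(N, j) = max(K - S_T, 0):
  V(3,-3) = 0.746448; V(3,-2) = 0.618609; V(3,-1) = 0.376922; V(3,+0) = 0.000000; V(3,+1) = 0.000000; V(3,+2) = 0.000000; V(3,+3) = 0.000000
Backward induction: V(k, j) = exp(-r*dt) * [p_u * V(k+1, j+1) + p_m * V(k+1, j) + p_d * V(k+1, j-1)]
  V(2,-2) = exp(-r*dt) * [p_u*0.376922 + p_m*0.618609 + p_d*0.746448] = 0.596883
  V(2,-1) = exp(-r*dt) * [p_u*0.000000 + p_m*0.376922 + p_d*0.618609] = 0.365811
  V(2,+0) = exp(-r*dt) * [p_u*0.000000 + p_m*0.000000 + p_d*0.376922] = 0.073564
  V(2,+1) = exp(-r*dt) * [p_u*0.000000 + p_m*0.000000 + p_d*0.000000] = 0.000000
  V(2,+2) = exp(-r*dt) * [p_u*0.000000 + p_m*0.000000 + p_d*0.000000] = 0.000000
  V(1,-1) = exp(-r*dt) * [p_u*0.073564 + p_m*0.365811 + p_d*0.596883] = 0.363905
  V(1,+0) = exp(-r*dt) * [p_u*0.000000 + p_m*0.073564 + p_d*0.365811] = 0.119228
  V(1,+1) = exp(-r*dt) * [p_u*0.000000 + p_m*0.000000 + p_d*0.073564] = 0.014358
  V(0,+0) = exp(-r*dt) * [p_u*0.014358 + p_m*0.119228 + p_d*0.363905] = 0.150412


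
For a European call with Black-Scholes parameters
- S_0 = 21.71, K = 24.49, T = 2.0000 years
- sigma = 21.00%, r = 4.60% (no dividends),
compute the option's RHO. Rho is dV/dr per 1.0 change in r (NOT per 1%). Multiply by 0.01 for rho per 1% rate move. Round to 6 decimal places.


Answer: Rho = 18.024051

Derivation:
d1 = 0.0525552500; d2 = -0.2444295981
phi(d1) = 0.3983917105; exp(-qT) = 1.0000000000; exp(-rT) = 0.9121051495
N(d2) = 0.4034490604
Rho = K*T*exp(-rT)*N(d2) = 24.4900 * 2.0000 * 0.9121051495 * 0.4034490604 = 18.024051


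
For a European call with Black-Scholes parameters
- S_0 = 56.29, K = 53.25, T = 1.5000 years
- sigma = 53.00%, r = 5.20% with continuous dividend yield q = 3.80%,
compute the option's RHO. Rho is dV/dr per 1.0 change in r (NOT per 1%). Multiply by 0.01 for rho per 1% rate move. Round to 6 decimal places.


d1 = 0.4424396161; d2 = -0.2066751657
phi(d1) = 0.3617452876; exp(-qT) = 0.9445940694; exp(-rT) = 0.9249644265
N(d2) = 0.4181317768
Rho = K*T*exp(-rT)*N(d2) = 53.2500 * 1.5000 * 0.9249644265 * 0.4181317768 = 30.892217

Answer: Rho = 30.892217


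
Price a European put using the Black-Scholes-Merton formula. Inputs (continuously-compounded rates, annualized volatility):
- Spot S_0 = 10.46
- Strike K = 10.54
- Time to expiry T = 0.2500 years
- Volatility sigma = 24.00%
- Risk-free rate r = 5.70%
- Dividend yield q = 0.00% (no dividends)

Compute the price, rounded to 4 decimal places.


Answer: Price = 0.4650

Derivation:
d1 = (ln(S/K) + (r - q + 0.5*sigma^2) * T) / (sigma * sqrt(T)) = 0.11525763
d2 = d1 - sigma * sqrt(T) = -0.00474237
exp(-rT) = 0.98585105; exp(-qT) = 1.00000000
P = K * exp(-rT) * N(-d2) - S_0 * exp(-qT) * N(-d1)
N(-d1) = 0.45412046; N(-d2) = 0.50189193
P = 10.5400 * 0.98585105 * 0.50189193 - 10.4600 * 1.00000000 * 0.45412046 = 0.4650


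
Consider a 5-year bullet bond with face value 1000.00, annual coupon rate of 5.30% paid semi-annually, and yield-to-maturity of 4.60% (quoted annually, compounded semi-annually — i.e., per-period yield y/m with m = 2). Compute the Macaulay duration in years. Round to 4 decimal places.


Coupon per period c = face * coupon_rate / m = 26.500000
Periods per year m = 2; per-period yield y/m = 0.023000
Number of cashflows N = 10
Cashflows (t years, CF_t, discount factor 1/(1+y/m)^(m*t), PV):
  t = 0.5000: CF_t = 26.500000, DF = 0.977517, PV = 25.904203
  t = 1.0000: CF_t = 26.500000, DF = 0.955540, PV = 25.321802
  t = 1.5000: CF_t = 26.500000, DF = 0.934056, PV = 24.752495
  t = 2.0000: CF_t = 26.500000, DF = 0.913056, PV = 24.195987
  t = 2.5000: CF_t = 26.500000, DF = 0.892528, PV = 23.651991
  t = 3.0000: CF_t = 26.500000, DF = 0.872461, PV = 23.120226
  t = 3.5000: CF_t = 26.500000, DF = 0.852846, PV = 22.600416
  t = 4.0000: CF_t = 26.500000, DF = 0.833671, PV = 22.092293
  t = 4.5000: CF_t = 26.500000, DF = 0.814928, PV = 21.595595
  t = 5.0000: CF_t = 1026.500000, DF = 0.796606, PV = 817.716228
Price P = sum_t PV_t = 1030.951236
Macaulay numerator sum_t t * PV_t:
  t * PV_t at t = 0.5000: 12.952102
  t * PV_t at t = 1.0000: 25.321802
  t * PV_t at t = 1.5000: 37.128742
  t * PV_t at t = 2.0000: 48.391974
  t * PV_t at t = 2.5000: 59.129978
  t * PV_t at t = 3.0000: 69.360677
  t * PV_t at t = 3.5000: 79.101457
  t * PV_t at t = 4.0000: 88.369174
  t * PV_t at t = 4.5000: 97.180177
  t * PV_t at t = 5.0000: 4088.581140
Macaulay duration D = (sum_t t * PV_t) / P = 4605.517221 / 1030.951236 = 4.467250

Answer: Macaulay duration = 4.4673 years


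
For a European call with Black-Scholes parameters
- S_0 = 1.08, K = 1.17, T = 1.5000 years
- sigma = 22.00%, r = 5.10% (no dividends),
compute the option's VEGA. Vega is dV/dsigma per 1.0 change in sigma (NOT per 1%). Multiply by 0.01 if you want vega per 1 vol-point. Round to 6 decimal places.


d1 = 0.1215737145; d2 = -0.1478701572
phi(d1) = 0.3960049304; exp(-qT) = 1.0000000000; exp(-rT) = 0.9263529143
Vega = S * exp(-qT) * phi(d1) * sqrt(T) = 1.0800 * 1.0000000000 * 0.3960049304 * 1.2247448714 = 0.523805

Answer: Vega = 0.523805


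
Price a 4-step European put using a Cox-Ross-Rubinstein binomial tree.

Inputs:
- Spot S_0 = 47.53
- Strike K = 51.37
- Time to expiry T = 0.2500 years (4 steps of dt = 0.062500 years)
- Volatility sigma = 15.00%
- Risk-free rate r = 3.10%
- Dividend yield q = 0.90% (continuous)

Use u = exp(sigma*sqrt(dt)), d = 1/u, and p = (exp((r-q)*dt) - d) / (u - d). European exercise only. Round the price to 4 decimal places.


Answer: Price = V(0,0) = 3.8067

Derivation:
dt = T/N = 0.062500
u = exp(sigma*sqrt(dt)) = 1.038212; d = 1/u = 0.963194
p = (exp((r-q)*dt) - d) / (u - d) = 0.508968
Discount per step: exp(-r*dt) = 0.998064
Stock lattice S(k, i) with i counting down-moves:
  k=0: S(0,0) = 47.5300
  k=1: S(1,0) = 49.3462; S(1,1) = 45.7806
  k=2: S(2,0) = 51.2318; S(2,1) = 47.5300; S(2,2) = 44.0956
  k=3: S(3,0) = 53.1895; S(3,1) = 49.3462; S(3,2) = 45.7806; S(3,3) = 42.4727
  k=4: S(4,0) = 55.2220; S(4,1) = 51.2318; S(4,2) = 47.5300; S(4,3) = 44.0956; S(4,4) = 40.9095
Terminal payoffs V(N, i) = max(K - S_T, 0):
  V(4,0) = 0.000000; V(4,1) = 0.138166; V(4,2) = 3.840000; V(4,3) = 7.274352; V(4,4) = 10.460550
Backward induction: V(k, i) = exp(-r*dt) * [p * V(k+1, i) + (1-p) * V(k+1, i+1)].
  V(3,0) = exp(-r*dt) * [p*0.000000 + (1-p)*0.138166] = 0.067713
  V(3,1) = exp(-r*dt) * [p*0.138166 + (1-p)*3.840000] = 1.952100
  V(3,2) = exp(-r*dt) * [p*3.840000 + (1-p)*7.274352] = 5.515681
  V(3,3) = exp(-r*dt) * [p*7.274352 + (1-p)*10.460550] = 8.821769
  V(2,0) = exp(-r*dt) * [p*0.067713 + (1-p)*1.952100] = 0.991086
  V(2,1) = exp(-r*dt) * [p*1.952100 + (1-p)*5.515681] = 3.694768
  V(2,2) = exp(-r*dt) * [p*5.515681 + (1-p)*8.821769] = 7.125258
  V(1,0) = exp(-r*dt) * [p*0.991086 + (1-p)*3.694768] = 2.314193
  V(1,1) = exp(-r*dt) * [p*3.694768 + (1-p)*7.125258] = 5.368837
  V(0,0) = exp(-r*dt) * [p*2.314193 + (1-p)*5.368837] = 3.806739


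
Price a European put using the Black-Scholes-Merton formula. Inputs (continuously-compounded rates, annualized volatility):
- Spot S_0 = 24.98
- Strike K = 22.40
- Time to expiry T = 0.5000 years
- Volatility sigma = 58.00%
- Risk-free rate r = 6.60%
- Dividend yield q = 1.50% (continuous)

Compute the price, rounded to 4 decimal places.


d1 = (ln(S/K) + (r - q + 0.5*sigma^2) * T) / (sigma * sqrt(T)) = 0.53304768
d2 = d1 - sigma * sqrt(T) = 0.12292575
exp(-rT) = 0.96753856; exp(-qT) = 0.99252805
P = K * exp(-rT) * N(-d2) - S_0 * exp(-qT) * N(-d1)
N(-d1) = 0.29700029; N(-d2) = 0.45108295
P = 22.4000 * 0.96753856 * 0.45108295 - 24.9800 * 0.99252805 * 0.29700029 = 2.4126

Answer: Price = 2.4126


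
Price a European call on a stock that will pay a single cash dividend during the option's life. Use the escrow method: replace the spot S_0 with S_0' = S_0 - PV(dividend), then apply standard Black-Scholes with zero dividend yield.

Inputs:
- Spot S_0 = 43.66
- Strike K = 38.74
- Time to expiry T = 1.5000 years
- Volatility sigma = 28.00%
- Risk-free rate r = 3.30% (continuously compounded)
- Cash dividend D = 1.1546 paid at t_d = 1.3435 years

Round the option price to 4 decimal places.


Answer: Price = 8.7103

Derivation:
PV(D) = D * exp(-r * t_d) = 1.1546 * 0.95663295 = 1.10452841
S_0' = S_0 - PV(D) = 43.6600 - 1.10452841 = 42.55547159
d1 = (ln(S_0'/K) + (r + sigma^2/2)*T) / (sigma*sqrt(T)) = 0.58973151
d2 = d1 - sigma*sqrt(T) = 0.24680295
exp(-rT) = 0.95170516
N(d1) = 0.72231467; N(d2) = 0.59746964
C = S_0' * N(d1) - K * exp(-rT) * N(d2) = 42.55547159 * 0.72231467 - 38.7400 * 0.95170516 * 0.59746964 = 8.7103


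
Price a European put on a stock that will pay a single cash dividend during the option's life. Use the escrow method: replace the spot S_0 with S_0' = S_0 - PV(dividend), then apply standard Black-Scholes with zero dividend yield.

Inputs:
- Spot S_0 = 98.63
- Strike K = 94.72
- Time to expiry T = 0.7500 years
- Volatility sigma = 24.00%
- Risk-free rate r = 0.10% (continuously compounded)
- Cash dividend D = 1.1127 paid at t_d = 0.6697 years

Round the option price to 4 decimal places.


Answer: Price = 6.5999

Derivation:
PV(D) = D * exp(-r * t_d) = 1.1127 * 0.99933052 = 1.11195507
S_0' = S_0 - PV(D) = 98.6300 - 1.11195507 = 97.51804493
d1 = (ln(S_0'/K) + (r + sigma^2/2)*T) / (sigma*sqrt(T)) = 0.24759794
d2 = d1 - sigma*sqrt(T) = 0.03975185
exp(-rT) = 0.99925028
N(-d1) = 0.40222275; N(-d2) = 0.48414548
P = K * exp(-rT) * N(-d2) - S_0' * N(-d1) = 94.7200 * 0.99925028 * 0.48414548 - 97.51804493 * 0.40222275 = 6.5999


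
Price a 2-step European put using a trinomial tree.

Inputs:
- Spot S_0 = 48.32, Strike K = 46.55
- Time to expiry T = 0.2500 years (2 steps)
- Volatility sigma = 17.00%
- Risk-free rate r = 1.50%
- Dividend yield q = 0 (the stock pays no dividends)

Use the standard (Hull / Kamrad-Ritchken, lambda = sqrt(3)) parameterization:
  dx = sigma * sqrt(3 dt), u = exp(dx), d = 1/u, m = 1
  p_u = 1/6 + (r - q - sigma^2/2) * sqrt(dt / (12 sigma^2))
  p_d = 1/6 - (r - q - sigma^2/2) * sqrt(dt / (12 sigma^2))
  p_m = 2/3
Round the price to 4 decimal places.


dt = T/N = 0.125000; dx = sigma*sqrt(3*dt) = 0.104103
u = exp(dx) = 1.109715; d = 1/u = 0.901132
p_u = 0.166997, p_m = 0.666667, p_d = 0.166336
Discount per step: exp(-r*dt) = 0.998127
Stock lattice S(k, j) with j the centered position index:
  k=0: S(0,+0) = 48.3200
  k=1: S(1,-1) = 43.5427; S(1,+0) = 48.3200; S(1,+1) = 53.6214
  k=2: S(2,-2) = 39.2377; S(2,-1) = 43.5427; S(2,+0) = 48.3200; S(2,+1) = 53.6214; S(2,+2) = 59.5045
Terminal payoffs V(N, j) = max(K - S_T, 0):
  V(2,-2) = 7.312264; V(2,-1) = 3.007292; V(2,+0) = 0.000000; V(2,+1) = 0.000000; V(2,+2) = 0.000000
Backward induction: V(k, j) = exp(-r*dt) * [p_u * V(k+1, j+1) + p_m * V(k+1, j) + p_d * V(k+1, j-1)]
  V(1,-1) = exp(-r*dt) * [p_u*0.000000 + p_m*3.007292 + p_d*7.312264] = 3.215124
  V(1,+0) = exp(-r*dt) * [p_u*0.000000 + p_m*0.000000 + p_d*3.007292] = 0.499285
  V(1,+1) = exp(-r*dt) * [p_u*0.000000 + p_m*0.000000 + p_d*0.000000] = 0.000000
  V(0,+0) = exp(-r*dt) * [p_u*0.000000 + p_m*0.499285 + p_d*3.215124] = 0.866024

Answer: Price = V(0,0) = 0.8660


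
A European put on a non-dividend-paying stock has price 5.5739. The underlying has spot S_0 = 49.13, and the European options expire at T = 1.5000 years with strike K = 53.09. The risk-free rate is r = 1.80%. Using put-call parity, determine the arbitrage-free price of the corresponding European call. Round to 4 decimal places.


Answer: Call price = 3.0282

Derivation:
Put-call parity: C - P = S_0 * exp(-qT) - K * exp(-rT).
S_0 * exp(-qT) = 49.1300 * 1.00000000 = 49.13000000
K * exp(-rT) = 53.0900 * 0.97336124 = 51.67574831
C = P + S*exp(-qT) - K*exp(-rT)
C = 5.5739 + 49.13000000 - 51.67574831 = 3.0282


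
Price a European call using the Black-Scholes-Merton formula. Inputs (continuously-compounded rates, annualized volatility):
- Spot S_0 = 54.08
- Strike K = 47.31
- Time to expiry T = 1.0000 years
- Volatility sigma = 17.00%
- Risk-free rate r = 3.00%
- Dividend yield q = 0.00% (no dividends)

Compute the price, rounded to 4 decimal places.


d1 = (ln(S/K) + (r - q + 0.5*sigma^2) * T) / (sigma * sqrt(T)) = 1.04819260
d2 = d1 - sigma * sqrt(T) = 0.87819260
exp(-rT) = 0.97044553; exp(-qT) = 1.00000000
C = S_0 * exp(-qT) * N(d1) - K * exp(-rT) * N(d2)
N(d1) = 0.85272506; N(d2) = 0.81008040
C = 54.0800 * 1.00000000 * 0.85272506 - 47.3100 * 0.97044553 * 0.81008040 = 8.9231

Answer: Price = 8.9231


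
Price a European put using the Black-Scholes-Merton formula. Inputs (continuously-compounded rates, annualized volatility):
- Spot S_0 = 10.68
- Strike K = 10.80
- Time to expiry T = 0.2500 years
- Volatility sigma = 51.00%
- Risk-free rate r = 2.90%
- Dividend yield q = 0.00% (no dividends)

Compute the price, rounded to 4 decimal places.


d1 = (ln(S/K) + (r - q + 0.5*sigma^2) * T) / (sigma * sqrt(T)) = 0.11211451
d2 = d1 - sigma * sqrt(T) = -0.14288549
exp(-rT) = 0.99277622; exp(-qT) = 1.00000000
P = K * exp(-rT) * N(-d2) - S_0 * exp(-qT) * N(-d1)
N(-d1) = 0.45536631; N(-d2) = 0.55680969
P = 10.8000 * 0.99277622 * 0.55680969 - 10.6800 * 1.00000000 * 0.45536631 = 1.1068

Answer: Price = 1.1068


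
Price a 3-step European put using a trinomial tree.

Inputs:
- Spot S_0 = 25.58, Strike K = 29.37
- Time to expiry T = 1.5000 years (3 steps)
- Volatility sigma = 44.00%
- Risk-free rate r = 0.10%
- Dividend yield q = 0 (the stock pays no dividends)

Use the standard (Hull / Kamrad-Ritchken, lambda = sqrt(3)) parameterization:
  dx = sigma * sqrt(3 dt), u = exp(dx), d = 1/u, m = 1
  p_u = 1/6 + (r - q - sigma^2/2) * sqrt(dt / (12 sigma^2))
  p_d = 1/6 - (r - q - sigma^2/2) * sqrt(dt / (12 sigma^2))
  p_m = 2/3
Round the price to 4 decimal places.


dt = T/N = 0.500000; dx = sigma*sqrt(3*dt) = 0.538888
u = exp(dx) = 1.714099; d = 1/u = 0.583397
p_u = 0.122223, p_m = 0.666667, p_d = 0.211110
Discount per step: exp(-r*dt) = 0.999500
Stock lattice S(k, j) with j the centered position index:
  k=0: S(0,+0) = 25.5800
  k=1: S(1,-1) = 14.9233; S(1,+0) = 25.5800; S(1,+1) = 43.8467
  k=2: S(2,-2) = 8.7062; S(2,-1) = 14.9233; S(2,+0) = 25.5800; S(2,+1) = 43.8467; S(2,+2) = 75.1575
  k=3: S(3,-3) = 5.0792; S(3,-2) = 8.7062; S(3,-1) = 14.9233; S(3,+0) = 25.5800; S(3,+1) = 43.8467; S(3,+2) = 75.1575; S(3,+3) = 128.8275
Terminal payoffs V(N, j) = max(K - S_T, 0):
  V(3,-3) = 24.290832; V(3,-2) = 20.663801; V(3,-1) = 14.446710; V(3,+0) = 3.790000; V(3,+1) = 0.000000; V(3,+2) = 0.000000; V(3,+3) = 0.000000
Backward induction: V(k, j) = exp(-r*dt) * [p_u * V(k+1, j+1) + p_m * V(k+1, j) + p_d * V(k+1, j-1)]
  V(2,-2) = exp(-r*dt) * [p_u*14.446710 + p_m*20.663801 + p_d*24.290832] = 20.659298
  V(2,-1) = exp(-r*dt) * [p_u*3.790000 + p_m*14.446710 + p_d*20.663801] = 14.449476
  V(2,+0) = exp(-r*dt) * [p_u*0.000000 + p_m*3.790000 + p_d*14.446710] = 5.573725
  V(2,+1) = exp(-r*dt) * [p_u*0.000000 + p_m*0.000000 + p_d*3.790000] = 0.799707
  V(2,+2) = exp(-r*dt) * [p_u*0.000000 + p_m*0.000000 + p_d*0.000000] = 0.000000
  V(1,-1) = exp(-r*dt) * [p_u*5.573725 + p_m*14.449476 + p_d*20.659298] = 14.668273
  V(1,+0) = exp(-r*dt) * [p_u*0.799707 + p_m*5.573725 + p_d*14.449476] = 6.860558
  V(1,+1) = exp(-r*dt) * [p_u*0.000000 + p_m*0.799707 + p_d*5.573725] = 1.708953
  V(0,+0) = exp(-r*dt) * [p_u*1.708953 + p_m*6.860558 + p_d*14.668273] = 7.875261

Answer: Price = V(0,0) = 7.8753


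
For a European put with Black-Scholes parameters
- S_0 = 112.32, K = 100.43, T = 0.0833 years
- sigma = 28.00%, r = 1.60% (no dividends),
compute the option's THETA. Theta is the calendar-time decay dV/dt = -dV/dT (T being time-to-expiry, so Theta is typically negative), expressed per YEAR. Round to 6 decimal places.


Answer: Theta = -7.551603

Derivation:
d1 = 1.4414675842; d2 = 1.3606547140
phi(d1) = 0.1411611785; exp(-qT) = 1.0000000000; exp(-rT) = 0.9986680878
Theta = -S*exp(-qT)*phi(d1)*sigma/(2*sqrt(T)) + r*K*exp(-rT)*N(-d2) - q*S*exp(-qT)*N(-d1)
N(-d1) = 0.0747263144; N(-d2) = 0.0868114161; sqrt(T) = 0.2886173938
Term 1 = -112.3200 * 1.0000000000 * 0.1411611785 * 0.2800 / (2 * 0.2886173938) = -7.6909131167
Term 2 = 0.0160 * 100.4300 * 0.9986680878 * 0.0868114161 = 0.1393097325
Term 3 = 0 (no dividend yield, q = 0)
Theta = -7.6909131167 + (0.1393097325) + (0.0000000000) = -7.551603


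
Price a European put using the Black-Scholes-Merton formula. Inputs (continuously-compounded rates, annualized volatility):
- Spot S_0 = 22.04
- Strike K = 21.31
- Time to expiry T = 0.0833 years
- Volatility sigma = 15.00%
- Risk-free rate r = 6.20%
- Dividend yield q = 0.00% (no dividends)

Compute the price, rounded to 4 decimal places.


d1 = (ln(S/K) + (r - q + 0.5*sigma^2) * T) / (sigma * sqrt(T)) = 0.91896201
d2 = d1 - sigma * sqrt(T) = 0.87566940
exp(-rT) = 0.99484871; exp(-qT) = 1.00000000
P = K * exp(-rT) * N(-d2) - S_0 * exp(-qT) * N(-d1)
N(-d1) = 0.17905772; N(-d2) = 0.19060489
P = 21.3100 * 0.99484871 * 0.19060489 - 22.0400 * 1.00000000 * 0.17905772 = 0.0944

Answer: Price = 0.0944


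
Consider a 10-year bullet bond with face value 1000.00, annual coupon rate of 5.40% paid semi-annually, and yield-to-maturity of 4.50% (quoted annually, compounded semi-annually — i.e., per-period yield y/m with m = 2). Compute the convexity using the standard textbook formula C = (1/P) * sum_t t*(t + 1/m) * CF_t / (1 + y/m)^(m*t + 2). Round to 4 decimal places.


Answer: Convexity = 73.3128

Derivation:
Coupon per period c = face * coupon_rate / m = 27.000000
Periods per year m = 2; per-period yield y/m = 0.022500
Number of cashflows N = 20
Cashflows (t years, CF_t, discount factor 1/(1+y/m)^(m*t), PV):
  t = 0.5000: CF_t = 27.000000, DF = 0.977995, PV = 26.405868
  t = 1.0000: CF_t = 27.000000, DF = 0.956474, PV = 25.824810
  t = 1.5000: CF_t = 27.000000, DF = 0.935427, PV = 25.256538
  t = 2.0000: CF_t = 27.000000, DF = 0.914843, PV = 24.700770
  t = 2.5000: CF_t = 27.000000, DF = 0.894712, PV = 24.157233
  t = 3.0000: CF_t = 27.000000, DF = 0.875024, PV = 23.625655
  t = 3.5000: CF_t = 27.000000, DF = 0.855769, PV = 23.105775
  t = 4.0000: CF_t = 27.000000, DF = 0.836938, PV = 22.597335
  t = 4.5000: CF_t = 27.000000, DF = 0.818522, PV = 22.100083
  t = 5.0000: CF_t = 27.000000, DF = 0.800510, PV = 21.613774
  t = 5.5000: CF_t = 27.000000, DF = 0.782895, PV = 21.138165
  t = 6.0000: CF_t = 27.000000, DF = 0.765667, PV = 20.673022
  t = 6.5000: CF_t = 27.000000, DF = 0.748819, PV = 20.218114
  t = 7.0000: CF_t = 27.000000, DF = 0.732341, PV = 19.773217
  t = 7.5000: CF_t = 27.000000, DF = 0.716226, PV = 19.338109
  t = 8.0000: CF_t = 27.000000, DF = 0.700466, PV = 18.912576
  t = 8.5000: CF_t = 27.000000, DF = 0.685052, PV = 18.496407
  t = 9.0000: CF_t = 27.000000, DF = 0.669978, PV = 18.089396
  t = 9.5000: CF_t = 27.000000, DF = 0.655235, PV = 17.691341
  t = 10.0000: CF_t = 1027.000000, DF = 0.640816, PV = 658.118516
Price P = sum_t PV_t = 1071.836706
Convexity numerator sum_t t*(t + 1/m) * CF_t / (1+y/m)^(m*t + 2):
  t = 0.5000: term = 12.628269
  t = 1.0000: term = 37.051155
  t = 1.5000: term = 72.471698
  t = 2.0000: term = 118.128277
  t = 2.5000: term = 173.293315
  t = 3.0000: term = 237.272021
  t = 3.5000: term = 309.401169
  t = 4.0000: term = 389.047924
  t = 4.5000: term = 475.608709
  t = 5.0000: term = 568.508101
  t = 5.5000: term = 667.197772
  t = 6.0000: term = 771.155460
  t = 6.5000: term = 879.883980
  t = 7.0000: term = 992.910265
  t = 7.5000: term = 1109.784439
  t = 8.0000: term = 1230.078922
  t = 8.5000: term = 1353.387567
  t = 9.0000: term = 1479.324825
  t = 9.5000: term = 1607.524939
  t = 10.0000: term = 66094.721311
Convexity = (1/P) * sum = 78579.380118 / 1071.836706 = 73.312828


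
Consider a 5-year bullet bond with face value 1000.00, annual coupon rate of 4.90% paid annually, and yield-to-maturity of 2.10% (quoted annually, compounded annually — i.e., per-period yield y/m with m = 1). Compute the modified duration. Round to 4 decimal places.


Coupon per period c = face * coupon_rate / m = 49.000000
Periods per year m = 1; per-period yield y/m = 0.021000
Number of cashflows N = 5
Cashflows (t years, CF_t, discount factor 1/(1+y/m)^(m*t), PV):
  t = 1.0000: CF_t = 49.000000, DF = 0.979432, PV = 47.992165
  t = 2.0000: CF_t = 49.000000, DF = 0.959287, PV = 47.005058
  t = 3.0000: CF_t = 49.000000, DF = 0.939556, PV = 46.038255
  t = 4.0000: CF_t = 49.000000, DF = 0.920231, PV = 45.091337
  t = 5.0000: CF_t = 1049.000000, DF = 0.901304, PV = 945.467877
Price P = sum_t PV_t = 1131.594691
First compute Macaulay numerator sum_t t * PV_t:
  t * PV_t at t = 1.0000: 47.992165
  t * PV_t at t = 2.0000: 94.010117
  t * PV_t at t = 3.0000: 138.114765
  t * PV_t at t = 4.0000: 180.365348
  t * PV_t at t = 5.0000: 4727.339383
Macaulay duration D = 5187.821777 / 1131.594691 = 4.584523
Modified duration = D / (1 + y/m) = 4.584523 / (1 + 0.021000) = 4.490228

Answer: Modified duration = 4.4902


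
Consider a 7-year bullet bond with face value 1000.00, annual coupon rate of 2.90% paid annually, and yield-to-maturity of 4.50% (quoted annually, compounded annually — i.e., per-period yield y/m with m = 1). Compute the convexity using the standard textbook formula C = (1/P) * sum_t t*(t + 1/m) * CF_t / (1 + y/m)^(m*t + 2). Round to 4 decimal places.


Coupon per period c = face * coupon_rate / m = 29.000000
Periods per year m = 1; per-period yield y/m = 0.045000
Number of cashflows N = 7
Cashflows (t years, CF_t, discount factor 1/(1+y/m)^(m*t), PV):
  t = 1.0000: CF_t = 29.000000, DF = 0.956938, PV = 27.751196
  t = 2.0000: CF_t = 29.000000, DF = 0.915730, PV = 26.556169
  t = 3.0000: CF_t = 29.000000, DF = 0.876297, PV = 25.412602
  t = 4.0000: CF_t = 29.000000, DF = 0.838561, PV = 24.318279
  t = 5.0000: CF_t = 29.000000, DF = 0.802451, PV = 23.271080
  t = 6.0000: CF_t = 29.000000, DF = 0.767896, PV = 22.268976
  t = 7.0000: CF_t = 1029.000000, DF = 0.734828, PV = 756.138483
Price P = sum_t PV_t = 905.716785
Convexity numerator sum_t t*(t + 1/m) * CF_t / (1+y/m)^(m*t + 2):
  t = 1.0000: term = 50.825203
  t = 2.0000: term = 145.909674
  t = 3.0000: term = 279.252964
  t = 4.0000: term = 445.379528
  t = 5.0000: term = 639.300758
  t = 6.0000: term = 856.479485
  t = 7.0000: term = 38775.444743
Convexity = (1/P) * sum = 41192.592355 / 905.716785 = 45.480655

Answer: Convexity = 45.4807


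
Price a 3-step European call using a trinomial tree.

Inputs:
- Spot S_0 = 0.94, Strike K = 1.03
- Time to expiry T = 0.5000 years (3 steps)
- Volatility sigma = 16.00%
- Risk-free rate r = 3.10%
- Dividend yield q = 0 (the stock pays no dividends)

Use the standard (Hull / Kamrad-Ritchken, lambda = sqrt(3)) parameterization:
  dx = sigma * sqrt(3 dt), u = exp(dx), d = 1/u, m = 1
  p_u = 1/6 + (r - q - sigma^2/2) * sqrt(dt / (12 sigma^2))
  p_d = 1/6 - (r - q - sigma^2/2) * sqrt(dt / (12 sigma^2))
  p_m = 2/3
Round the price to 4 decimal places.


dt = T/N = 0.166667; dx = sigma*sqrt(3*dt) = 0.113137
u = exp(dx) = 1.119785; d = 1/u = 0.893028
p_u = 0.180072, p_m = 0.666667, p_d = 0.153261
Discount per step: exp(-r*dt) = 0.994847
Stock lattice S(k, j) with j the centered position index:
  k=0: S(0,+0) = 0.9400
  k=1: S(1,-1) = 0.8394; S(1,+0) = 0.9400; S(1,+1) = 1.0526
  k=2: S(2,-2) = 0.7496; S(2,-1) = 0.8394; S(2,+0) = 0.9400; S(2,+1) = 1.0526; S(2,+2) = 1.1787
  k=3: S(3,-3) = 0.6695; S(3,-2) = 0.7496; S(3,-1) = 0.8394; S(3,+0) = 0.9400; S(3,+1) = 1.0526; S(3,+2) = 1.1787; S(3,+3) = 1.3199
Terminal payoffs V(N, j) = max(S_T - K, 0):
  V(3,-3) = 0.000000; V(3,-2) = 0.000000; V(3,-1) = 0.000000; V(3,+0) = 0.000000; V(3,+1) = 0.022598; V(3,+2) = 0.148684; V(3,+3) = 0.289873
Backward induction: V(k, j) = exp(-r*dt) * [p_u * V(k+1, j+1) + p_m * V(k+1, j) + p_d * V(k+1, j-1)]
  V(2,-2) = exp(-r*dt) * [p_u*0.000000 + p_m*0.000000 + p_d*0.000000] = 0.000000
  V(2,-1) = exp(-r*dt) * [p_u*0.000000 + p_m*0.000000 + p_d*0.000000] = 0.000000
  V(2,+0) = exp(-r*dt) * [p_u*0.022598 + p_m*0.000000 + p_d*0.000000] = 0.004048
  V(2,+1) = exp(-r*dt) * [p_u*0.148684 + p_m*0.022598 + p_d*0.000000] = 0.041624
  V(2,+2) = exp(-r*dt) * [p_u*0.289873 + p_m*0.148684 + p_d*0.022598] = 0.153987
  V(1,-1) = exp(-r*dt) * [p_u*0.004048 + p_m*0.000000 + p_d*0.000000] = 0.000725
  V(1,+0) = exp(-r*dt) * [p_u*0.041624 + p_m*0.004048 + p_d*0.000000] = 0.010142
  V(1,+1) = exp(-r*dt) * [p_u*0.153987 + p_m*0.041624 + p_d*0.004048] = 0.055809
  V(0,+0) = exp(-r*dt) * [p_u*0.055809 + p_m*0.010142 + p_d*0.000725] = 0.016835

Answer: Price = V(0,0) = 0.0168


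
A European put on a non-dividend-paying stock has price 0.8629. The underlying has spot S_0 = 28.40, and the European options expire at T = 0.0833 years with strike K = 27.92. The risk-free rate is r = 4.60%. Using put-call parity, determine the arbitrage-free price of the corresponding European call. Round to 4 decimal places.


Put-call parity: C - P = S_0 * exp(-qT) - K * exp(-rT).
S_0 * exp(-qT) = 28.4000 * 1.00000000 = 28.40000000
K * exp(-rT) = 27.9200 * 0.99617553 = 27.81322085
C = P + S*exp(-qT) - K*exp(-rT)
C = 0.8629 + 28.40000000 - 27.81322085 = 1.4497

Answer: Call price = 1.4497


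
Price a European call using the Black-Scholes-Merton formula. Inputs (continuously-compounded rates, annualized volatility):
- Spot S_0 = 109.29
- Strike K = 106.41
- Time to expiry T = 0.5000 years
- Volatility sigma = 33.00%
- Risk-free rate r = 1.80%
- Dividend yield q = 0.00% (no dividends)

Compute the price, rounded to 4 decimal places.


d1 = (ln(S/K) + (r - q + 0.5*sigma^2) * T) / (sigma * sqrt(T)) = 0.26968771
d2 = d1 - sigma * sqrt(T) = 0.03634247
exp(-rT) = 0.99104038; exp(-qT) = 1.00000000
C = S_0 * exp(-qT) * N(d1) - K * exp(-rT) * N(d2)
N(d1) = 0.60629974; N(d2) = 0.51449536
C = 109.2900 * 1.00000000 * 0.60629974 - 106.4100 * 0.99104038 * 0.51449536 = 12.0056

Answer: Price = 12.0056


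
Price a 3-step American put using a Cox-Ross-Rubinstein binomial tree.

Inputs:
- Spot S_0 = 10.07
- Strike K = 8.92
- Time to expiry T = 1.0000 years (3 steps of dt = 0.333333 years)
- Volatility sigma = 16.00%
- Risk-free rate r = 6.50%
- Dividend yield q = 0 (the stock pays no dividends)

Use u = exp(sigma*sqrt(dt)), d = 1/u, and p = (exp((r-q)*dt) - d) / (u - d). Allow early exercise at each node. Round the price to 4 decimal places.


dt = T/N = 0.333333
u = exp(sigma*sqrt(dt)) = 1.096777; d = 1/u = 0.911762
p = (exp((r-q)*dt) - d) / (u - d) = 0.595308
Discount per step: exp(-r*dt) = 0.978566
Stock lattice S(k, i) with i counting down-moves:
  k=0: S(0,0) = 10.0700
  k=1: S(1,0) = 11.0445; S(1,1) = 9.1814
  k=2: S(2,0) = 12.1134; S(2,1) = 10.0700; S(2,2) = 8.3713
  k=3: S(3,0) = 13.2857; S(3,1) = 11.0445; S(3,2) = 9.1814; S(3,3) = 7.6326
Terminal payoffs V(N, i) = max(K - S_T, 0):
  V(3,0) = 0.000000; V(3,1) = 0.000000; V(3,2) = 0.000000; V(3,3) = 1.287369
Backward induction: V(k, i) = exp(-r*dt) * [p * V(k+1, i) + (1-p) * V(k+1, i+1)]; then take max(V_cont, immediate exercise) for American.
  V(2,0) = exp(-r*dt) * [p*0.000000 + (1-p)*0.000000] = 0.000000; exercise = 0.000000; V(2,0) = max -> 0.000000
  V(2,1) = exp(-r*dt) * [p*0.000000 + (1-p)*0.000000] = 0.000000; exercise = 0.000000; V(2,1) = max -> 0.000000
  V(2,2) = exp(-r*dt) * [p*0.000000 + (1-p)*1.287369] = 0.509821; exercise = 0.548705; V(2,2) = max -> 0.548705
  V(1,0) = exp(-r*dt) * [p*0.000000 + (1-p)*0.000000] = 0.000000; exercise = 0.000000; V(1,0) = max -> 0.000000
  V(1,1) = exp(-r*dt) * [p*0.000000 + (1-p)*0.548705] = 0.217297; exercise = 0.000000; V(1,1) = max -> 0.217297
  V(0,0) = exp(-r*dt) * [p*0.000000 + (1-p)*0.217297] = 0.086054; exercise = 0.000000; V(0,0) = max -> 0.086054

Answer: Price = V(0,0) = 0.0861


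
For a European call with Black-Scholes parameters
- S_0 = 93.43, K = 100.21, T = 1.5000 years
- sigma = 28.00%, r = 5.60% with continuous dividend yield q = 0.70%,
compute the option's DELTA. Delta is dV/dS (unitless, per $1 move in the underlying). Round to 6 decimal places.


d1 = 0.1815086734; d2 = -0.1614198905
phi(d1) = 0.3924244547; exp(-qT) = 0.9895549326; exp(-rT) = 0.9194312561
N(d1) = 0.5720158371
Delta = exp(-qT) * N(d1) = 0.9895549326 * 0.5720158371 = 0.566041

Answer: Delta = 0.566041


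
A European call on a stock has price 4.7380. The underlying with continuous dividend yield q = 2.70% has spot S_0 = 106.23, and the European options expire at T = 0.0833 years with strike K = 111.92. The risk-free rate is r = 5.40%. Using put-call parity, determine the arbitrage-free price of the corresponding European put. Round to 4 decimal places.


Answer: Put price = 10.1643

Derivation:
Put-call parity: C - P = S_0 * exp(-qT) - K * exp(-rT).
S_0 * exp(-qT) = 106.2300 * 0.99775343 = 105.99134659
K * exp(-rT) = 111.9200 * 0.99551190 = 111.41769204
P = C - S*exp(-qT) + K*exp(-rT)
P = 4.7380 - 105.99134659 + 111.41769204 = 10.1643


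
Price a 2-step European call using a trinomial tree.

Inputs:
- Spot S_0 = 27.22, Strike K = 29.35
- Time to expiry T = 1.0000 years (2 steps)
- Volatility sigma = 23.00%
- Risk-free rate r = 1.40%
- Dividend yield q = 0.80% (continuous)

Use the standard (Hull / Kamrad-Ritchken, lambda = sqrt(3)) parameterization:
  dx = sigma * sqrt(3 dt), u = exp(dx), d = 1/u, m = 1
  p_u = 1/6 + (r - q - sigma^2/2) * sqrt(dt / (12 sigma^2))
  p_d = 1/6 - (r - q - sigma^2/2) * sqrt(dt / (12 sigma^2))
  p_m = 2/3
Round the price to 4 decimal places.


Answer: Price = V(0,0) = 1.7151

Derivation:
dt = T/N = 0.500000; dx = sigma*sqrt(3*dt) = 0.281691
u = exp(dx) = 1.325370; d = 1/u = 0.754507
p_u = 0.148517, p_m = 0.666667, p_d = 0.184816
Discount per step: exp(-r*dt) = 0.993024
Stock lattice S(k, j) with j the centered position index:
  k=0: S(0,+0) = 27.2200
  k=1: S(1,-1) = 20.5377; S(1,+0) = 27.2200; S(1,+1) = 36.0766
  k=2: S(2,-2) = 15.4958; S(2,-1) = 20.5377; S(2,+0) = 27.2200; S(2,+1) = 36.0766; S(2,+2) = 47.8148
Terminal payoffs V(N, j) = max(S_T - K, 0):
  V(2,-2) = 0.000000; V(2,-1) = 0.000000; V(2,+0) = 0.000000; V(2,+1) = 6.726559; V(2,+2) = 18.464772
Backward induction: V(k, j) = exp(-r*dt) * [p_u * V(k+1, j+1) + p_m * V(k+1, j) + p_d * V(k+1, j-1)]
  V(1,-1) = exp(-r*dt) * [p_u*0.000000 + p_m*0.000000 + p_d*0.000000] = 0.000000
  V(1,+0) = exp(-r*dt) * [p_u*6.726559 + p_m*0.000000 + p_d*0.000000] = 0.992042
  V(1,+1) = exp(-r*dt) * [p_u*18.464772 + p_m*6.726559 + p_d*0.000000] = 7.176302
  V(0,+0) = exp(-r*dt) * [p_u*7.176302 + p_m*0.992042 + p_d*0.000000] = 1.715119


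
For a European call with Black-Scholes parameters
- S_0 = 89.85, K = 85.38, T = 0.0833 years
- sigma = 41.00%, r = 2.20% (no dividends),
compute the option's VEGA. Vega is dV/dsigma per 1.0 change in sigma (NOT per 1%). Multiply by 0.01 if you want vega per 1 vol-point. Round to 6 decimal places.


Answer: Vega = 9.102843

Derivation:
d1 = 0.5058912594; d2 = 0.3875581279
phi(d1) = 0.3510237070; exp(-qT) = 1.0000000000; exp(-rT) = 0.9981690782
Vega = S * exp(-qT) * phi(d1) * sqrt(T) = 89.8500 * 1.0000000000 * 0.3510237070 * 0.2886173938 = 9.102843


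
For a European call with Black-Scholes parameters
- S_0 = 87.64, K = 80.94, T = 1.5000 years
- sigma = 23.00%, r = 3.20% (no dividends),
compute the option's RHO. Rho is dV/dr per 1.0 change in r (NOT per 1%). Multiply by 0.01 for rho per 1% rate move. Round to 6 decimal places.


Answer: Rho = 72.028138

Derivation:
d1 = 0.5935730467; d2 = 0.3118817262
phi(d1) = 0.3345051464; exp(-qT) = 1.0000000000; exp(-rT) = 0.9531337871
N(d2) = 0.6224347947
Rho = K*T*exp(-rT)*N(d2) = 80.9400 * 1.5000 * 0.9531337871 * 0.6224347947 = 72.028138


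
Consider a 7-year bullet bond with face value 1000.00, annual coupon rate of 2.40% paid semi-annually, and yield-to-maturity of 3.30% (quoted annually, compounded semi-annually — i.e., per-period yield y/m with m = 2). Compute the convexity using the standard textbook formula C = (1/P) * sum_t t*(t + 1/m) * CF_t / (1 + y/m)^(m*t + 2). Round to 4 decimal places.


Coupon per period c = face * coupon_rate / m = 12.000000
Periods per year m = 2; per-period yield y/m = 0.016500
Number of cashflows N = 14
Cashflows (t years, CF_t, discount factor 1/(1+y/m)^(m*t), PV):
  t = 0.5000: CF_t = 12.000000, DF = 0.983768, PV = 11.805214
  t = 1.0000: CF_t = 12.000000, DF = 0.967799, PV = 11.613590
  t = 1.5000: CF_t = 12.000000, DF = 0.952090, PV = 11.425076
  t = 2.0000: CF_t = 12.000000, DF = 0.936635, PV = 11.239622
  t = 2.5000: CF_t = 12.000000, DF = 0.921432, PV = 11.057179
  t = 3.0000: CF_t = 12.000000, DF = 0.906475, PV = 10.877697
  t = 3.5000: CF_t = 12.000000, DF = 0.891761, PV = 10.701128
  t = 4.0000: CF_t = 12.000000, DF = 0.877285, PV = 10.527426
  t = 4.5000: CF_t = 12.000000, DF = 0.863045, PV = 10.356543
  t = 5.0000: CF_t = 12.000000, DF = 0.849036, PV = 10.188434
  t = 5.5000: CF_t = 12.000000, DF = 0.835254, PV = 10.023053
  t = 6.0000: CF_t = 12.000000, DF = 0.821696, PV = 9.860357
  t = 6.5000: CF_t = 12.000000, DF = 0.808359, PV = 9.700302
  t = 7.0000: CF_t = 1012.000000, DF = 0.795237, PV = 804.779955
Price P = sum_t PV_t = 944.155575
Convexity numerator sum_t t*(t + 1/m) * CF_t / (1+y/m)^(m*t + 2):
  t = 0.5000: term = 5.712538
  t = 1.0000: term = 16.859433
  t = 1.5000: term = 33.171536
  t = 2.0000: term = 54.388484
  t = 2.5000: term = 80.258461
  t = 3.0000: term = 110.537969
  t = 3.5000: term = 144.991598
  t = 4.0000: term = 183.391803
  t = 4.5000: term = 225.518696
  t = 5.0000: term = 271.159825
  t = 5.5000: term = 320.109975
  t = 6.0000: term = 372.170967
  t = 6.5000: term = 427.151463
  t = 7.0000: term = 40890.431012
Convexity = (1/P) * sum = 43135.853760 / 944.155575 = 45.687231

Answer: Convexity = 45.6872
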